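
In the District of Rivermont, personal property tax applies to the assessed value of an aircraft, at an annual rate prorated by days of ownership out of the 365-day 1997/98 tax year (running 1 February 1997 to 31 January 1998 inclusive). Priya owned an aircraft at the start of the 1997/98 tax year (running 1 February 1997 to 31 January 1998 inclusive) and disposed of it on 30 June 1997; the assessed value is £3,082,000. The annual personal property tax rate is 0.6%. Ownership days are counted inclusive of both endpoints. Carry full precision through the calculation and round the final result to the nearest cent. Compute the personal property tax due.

Days held (1 February – 30 June 1997): 150 out of 365
Tax = £3,082,000 × 0.6% × 150/365 = £7,599.4521

£7,599.45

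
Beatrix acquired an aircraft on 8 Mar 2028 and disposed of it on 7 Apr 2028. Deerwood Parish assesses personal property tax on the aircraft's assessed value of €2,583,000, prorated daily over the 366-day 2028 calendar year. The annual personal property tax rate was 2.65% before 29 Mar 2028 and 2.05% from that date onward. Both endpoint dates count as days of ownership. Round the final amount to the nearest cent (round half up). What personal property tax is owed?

€5,374.19

8 Mar – 28 Mar 2028: 21 days at 2.65% → €2,583,000 × 2.65% × 21/366 = €3,927.4303
29 Mar – 7 Apr 2028: 10 days at 2.05% → €2,583,000 × 2.05% × 10/366 = €1,446.7623
Total = €5,374.1926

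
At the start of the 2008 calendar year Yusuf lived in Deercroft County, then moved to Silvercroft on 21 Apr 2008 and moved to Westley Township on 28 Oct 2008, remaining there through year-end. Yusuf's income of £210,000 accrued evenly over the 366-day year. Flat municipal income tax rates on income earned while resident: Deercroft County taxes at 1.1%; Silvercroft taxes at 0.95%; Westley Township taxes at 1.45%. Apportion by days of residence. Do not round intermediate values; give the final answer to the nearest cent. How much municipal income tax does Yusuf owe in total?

Deercroft County, 1 Jan – 20 Apr 2008: 111 days → £210,000 × 1.1% × 111/366 = £700.5738
Silvercroft, 21 Apr – 27 Oct 2008: 190 days → £210,000 × 0.95% × 190/366 = £1,035.6557
Westley Township, 28 Oct – 31 Dec 2008: 65 days → £210,000 × 1.45% × 65/366 = £540.7787
Total = £2,277.0082

£2,277.01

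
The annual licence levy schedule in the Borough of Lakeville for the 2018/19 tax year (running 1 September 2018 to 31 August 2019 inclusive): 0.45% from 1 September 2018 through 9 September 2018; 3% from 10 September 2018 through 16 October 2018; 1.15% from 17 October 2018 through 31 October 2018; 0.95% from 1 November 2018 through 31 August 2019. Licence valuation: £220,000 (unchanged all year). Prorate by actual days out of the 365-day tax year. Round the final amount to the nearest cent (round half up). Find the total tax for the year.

£2,538.14

1 September – 9 September 2018: 9 days at 0.45% → £220,000 × 0.45% × 9/365 = £24.4110
10 September – 16 October 2018: 37 days at 3% → £220,000 × 3% × 37/365 = £669.0411
17 October – 31 October 2018: 15 days at 1.15% → £220,000 × 1.15% × 15/365 = £103.9726
1 November 2018 – 31 August 2019: 304 days at 0.95% → £220,000 × 0.95% × 304/365 = £1,740.7123
Total = £2,538.1370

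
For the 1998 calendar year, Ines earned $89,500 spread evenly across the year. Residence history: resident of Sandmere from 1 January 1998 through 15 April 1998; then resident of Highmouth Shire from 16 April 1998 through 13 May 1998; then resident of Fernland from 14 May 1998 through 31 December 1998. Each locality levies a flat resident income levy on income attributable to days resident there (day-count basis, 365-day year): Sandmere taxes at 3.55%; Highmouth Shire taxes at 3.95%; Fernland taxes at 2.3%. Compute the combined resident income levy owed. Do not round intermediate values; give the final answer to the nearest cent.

$2,493.62

Sandmere, 1 January – 15 April 1998: 105 days → $89,500 × 3.55% × 105/365 = $914.0034
Highmouth Shire, 16 April – 13 May 1998: 28 days → $89,500 × 3.95% × 28/365 = $271.1973
Fernland, 14 May – 31 December 1998: 232 days → $89,500 × 2.3% × 232/365 = $1,308.4164
Total = $2,493.6171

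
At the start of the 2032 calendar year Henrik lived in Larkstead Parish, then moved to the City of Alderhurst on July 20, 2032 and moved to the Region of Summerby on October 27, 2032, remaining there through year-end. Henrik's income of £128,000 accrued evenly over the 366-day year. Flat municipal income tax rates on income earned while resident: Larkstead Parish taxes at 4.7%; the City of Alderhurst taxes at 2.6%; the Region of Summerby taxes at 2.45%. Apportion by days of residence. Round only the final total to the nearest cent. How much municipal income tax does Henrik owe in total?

£4,769.57

Larkstead Parish, January 1 – July 19, 2032: 201 days → £128,000 × 4.7% × 201/366 = £3,303.8689
The City of Alderhurst, July 20 – October 26, 2032: 99 days → £128,000 × 2.6% × 99/366 = £900.1967
The Region of Summerby, October 27 – December 31, 2032: 66 days → £128,000 × 2.45% × 66/366 = £565.5082
Total = £4,769.5738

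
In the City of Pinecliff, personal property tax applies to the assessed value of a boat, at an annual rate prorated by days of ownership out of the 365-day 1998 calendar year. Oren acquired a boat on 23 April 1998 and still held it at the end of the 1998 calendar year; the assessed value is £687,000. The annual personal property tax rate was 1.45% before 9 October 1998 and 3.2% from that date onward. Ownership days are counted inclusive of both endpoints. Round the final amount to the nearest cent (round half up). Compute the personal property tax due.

£9,671.64

23 April – 8 October 1998: 169 days at 1.45% → £687,000 × 1.45% × 169/365 = £4,612.3110
9 October – 31 December 1998: 84 days at 3.2% → £687,000 × 3.2% × 84/365 = £5,059.3315
Total = £9,671.6425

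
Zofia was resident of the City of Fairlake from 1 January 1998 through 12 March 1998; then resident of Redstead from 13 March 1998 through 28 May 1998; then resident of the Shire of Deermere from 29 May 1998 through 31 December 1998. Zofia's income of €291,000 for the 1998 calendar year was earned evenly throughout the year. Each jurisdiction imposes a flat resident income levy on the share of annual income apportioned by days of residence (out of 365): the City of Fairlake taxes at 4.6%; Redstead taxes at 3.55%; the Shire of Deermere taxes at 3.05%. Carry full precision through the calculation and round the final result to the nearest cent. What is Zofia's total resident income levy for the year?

The City of Fairlake, 1 January – 12 March 1998: 71 days → €291,000 × 4.6% × 71/365 = €2,603.8521
Redstead, 13 March – 28 May 1998: 77 days → €291,000 × 3.55% × 77/365 = €2,179.3110
The Shire of Deermere, 29 May – 31 December 1998: 217 days → €291,000 × 3.05% × 217/365 = €5,276.6671
Total = €10,059.8301

€10,059.83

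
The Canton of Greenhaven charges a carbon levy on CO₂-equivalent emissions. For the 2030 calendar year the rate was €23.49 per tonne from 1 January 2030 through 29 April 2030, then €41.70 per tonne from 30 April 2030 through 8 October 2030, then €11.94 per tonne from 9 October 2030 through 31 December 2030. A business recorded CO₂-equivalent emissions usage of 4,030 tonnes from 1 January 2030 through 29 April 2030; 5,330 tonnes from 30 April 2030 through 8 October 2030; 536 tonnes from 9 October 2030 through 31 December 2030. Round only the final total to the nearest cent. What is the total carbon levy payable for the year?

€323,325.54

1 January – 29 April 2030: 4,030 tonnes at €23.49/tonne → €94,664.70
30 April – 8 October 2030: 5,330 tonnes at €41.70/tonne → €222,261.00
9 October – 31 December 2030: 536 tonnes at €11.94/tonne → €6,399.84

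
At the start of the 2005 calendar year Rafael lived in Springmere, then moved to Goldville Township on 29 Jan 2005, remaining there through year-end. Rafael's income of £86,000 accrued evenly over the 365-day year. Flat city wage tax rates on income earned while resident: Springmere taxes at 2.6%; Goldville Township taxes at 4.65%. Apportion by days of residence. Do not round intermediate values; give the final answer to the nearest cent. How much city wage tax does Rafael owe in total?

£3,863.76

Springmere, 1 Jan – 28 Jan 2005: 28 days → £86,000 × 2.6% × 28/365 = £171.5288
Goldville Township, 29 Jan – 31 Dec 2005: 337 days → £86,000 × 4.65% × 337/365 = £3,692.2274
Total = £3,863.7562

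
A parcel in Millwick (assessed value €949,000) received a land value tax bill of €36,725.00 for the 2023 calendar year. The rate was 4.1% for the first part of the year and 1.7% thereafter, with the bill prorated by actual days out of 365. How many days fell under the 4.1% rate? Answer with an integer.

330 days

Let d = days at the first rate; then 365 − d days at the second rate.
€949,000 × [4.1%·d + 1.7%·(365−d)] / 365 = €36,725.00
Solving gives d = 330, so the new rate took effect on November 27, 2023.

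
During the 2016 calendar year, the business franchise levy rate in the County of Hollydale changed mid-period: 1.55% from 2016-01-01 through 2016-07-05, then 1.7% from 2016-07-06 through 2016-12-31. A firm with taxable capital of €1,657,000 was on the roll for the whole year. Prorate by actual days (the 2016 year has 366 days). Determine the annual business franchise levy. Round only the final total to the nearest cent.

€26,899.09

2016-01-01 to 2016-07-05: 187 days at 1.55% → €1,657,000 × 1.55% × 187/366 = €13,122.4440
2016-07-06 to 2016-12-31: 179 days at 1.7% → €1,657,000 × 1.7% × 179/366 = €13,776.6421
Total = €26,899.0861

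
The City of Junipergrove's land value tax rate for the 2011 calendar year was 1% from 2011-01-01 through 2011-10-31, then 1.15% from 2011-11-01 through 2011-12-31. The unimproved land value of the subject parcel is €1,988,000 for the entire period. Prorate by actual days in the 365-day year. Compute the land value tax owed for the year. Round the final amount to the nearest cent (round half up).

€20,378.36

2011-01-01 to 2011-10-31: 304 days at 1% → €1,988,000 × 1% × 304/365 = €16,557.5890
2011-11-01 to 2011-12-31: 61 days at 1.15% → €1,988,000 × 1.15% × 61/365 = €3,820.7726
Total = €20,378.3616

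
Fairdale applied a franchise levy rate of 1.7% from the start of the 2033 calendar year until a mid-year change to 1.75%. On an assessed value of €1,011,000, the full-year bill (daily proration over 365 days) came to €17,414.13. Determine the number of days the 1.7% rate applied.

201 days

Let d = days at the first rate; then 365 − d days at the second rate.
€1,011,000 × [1.7%·d + 1.75%·(365−d)] / 365 = €17,414.13
Solving gives d = 201, so the new rate took effect on July 21, 2033.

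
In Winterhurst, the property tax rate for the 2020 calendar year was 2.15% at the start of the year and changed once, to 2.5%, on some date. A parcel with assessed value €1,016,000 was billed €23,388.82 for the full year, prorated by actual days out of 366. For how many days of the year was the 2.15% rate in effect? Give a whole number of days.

207 days

Let d = days at the first rate; then 366 − d days at the second rate.
€1,016,000 × [2.15%·d + 2.5%·(366−d)] / 366 = €23,388.82
Solving gives d = 207, so the new rate took effect on 26 July 2020.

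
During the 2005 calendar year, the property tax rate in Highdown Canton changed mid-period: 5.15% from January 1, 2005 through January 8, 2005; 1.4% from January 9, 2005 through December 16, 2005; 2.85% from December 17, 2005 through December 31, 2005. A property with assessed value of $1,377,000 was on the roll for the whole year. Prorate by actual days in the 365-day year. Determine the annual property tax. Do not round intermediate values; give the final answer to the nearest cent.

$21,230.32

January 1 – January 8, 2005: 8 days at 5.15% → $1,377,000 × 5.15% × 8/365 = $1,554.3123
January 9 – December 16, 2005: 342 days at 1.4% → $1,377,000 × 1.4% × 342/365 = $18,063.2219
December 17 – December 31, 2005: 15 days at 2.85% → $1,377,000 × 2.85% × 15/365 = $1,612.7877
Total = $21,230.3219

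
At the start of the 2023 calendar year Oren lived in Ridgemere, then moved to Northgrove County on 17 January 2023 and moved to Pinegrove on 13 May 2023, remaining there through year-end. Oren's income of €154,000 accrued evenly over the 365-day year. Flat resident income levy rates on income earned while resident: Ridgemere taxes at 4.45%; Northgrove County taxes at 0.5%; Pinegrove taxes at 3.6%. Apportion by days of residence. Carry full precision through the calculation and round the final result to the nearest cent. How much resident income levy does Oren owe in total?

Ridgemere, 1 January – 16 January 2023: 16 days → €154,000 × 4.45% × 16/365 = €300.4055
Northgrove County, 17 January – 12 May 2023: 116 days → €154,000 × 0.5% × 116/365 = €244.7123
Pinegrove, 13 May – 31 December 2023: 233 days → €154,000 × 3.6% × 233/365 = €3,539.0466
Total = €4,084.1644

€4,084.16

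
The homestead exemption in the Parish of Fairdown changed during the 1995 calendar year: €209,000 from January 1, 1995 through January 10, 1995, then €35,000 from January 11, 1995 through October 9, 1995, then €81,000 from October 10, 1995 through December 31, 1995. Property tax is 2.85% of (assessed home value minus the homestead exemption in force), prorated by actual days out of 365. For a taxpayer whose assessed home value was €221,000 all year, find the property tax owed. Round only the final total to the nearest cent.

€4,867.02

January 1 – January 10, 1995: 10 days, exemption €209,000 → (€221,000 − €209,000) × 2.85% × 10/365 = €9.3699
January 11 – October 9, 1995: 272 days, exemption €35,000 → (€221,000 − €35,000) × 2.85% × 272/365 = €3,950.3342
October 10 – December 31, 1995: 83 days, exemption €81,000 → (€221,000 − €81,000) × 2.85% × 83/365 = €907.3151
Total = €4,867.0192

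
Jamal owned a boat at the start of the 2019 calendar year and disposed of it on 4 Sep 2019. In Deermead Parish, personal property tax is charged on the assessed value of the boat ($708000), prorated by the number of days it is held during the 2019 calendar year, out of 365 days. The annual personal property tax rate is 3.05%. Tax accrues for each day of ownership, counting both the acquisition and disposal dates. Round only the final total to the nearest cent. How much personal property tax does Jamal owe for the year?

$14612.93

Days held (1 Jan – 4 Sep 2019): 247 out of 365
Tax = $708000 × 3.05% × 247/365 = $14612.9260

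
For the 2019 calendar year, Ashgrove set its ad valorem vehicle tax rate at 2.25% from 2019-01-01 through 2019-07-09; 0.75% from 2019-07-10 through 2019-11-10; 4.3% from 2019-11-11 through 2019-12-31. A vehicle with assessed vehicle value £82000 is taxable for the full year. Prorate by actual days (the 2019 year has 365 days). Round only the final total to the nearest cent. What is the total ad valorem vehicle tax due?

2019-01-01 to 2019-07-09: 190 days at 2.25% → £82000 × 2.25% × 190/365 = £960.4110
2019-07-10 to 2019-11-10: 124 days at 0.75% → £82000 × 0.75% × 124/365 = £208.9315
2019-11-11 to 2019-12-31: 51 days at 4.3% → £82000 × 4.3% × 51/365 = £492.6740
Total = £1662.0164

£1662.02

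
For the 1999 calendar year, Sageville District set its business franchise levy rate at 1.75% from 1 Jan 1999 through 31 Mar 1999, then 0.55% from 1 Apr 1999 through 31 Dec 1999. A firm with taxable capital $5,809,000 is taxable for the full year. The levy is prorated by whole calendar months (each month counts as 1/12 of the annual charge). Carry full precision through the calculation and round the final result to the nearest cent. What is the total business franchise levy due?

$49,376.50

1 Jan – 31 Mar 1999: 3 months at 1.75% → $5,809,000 × 1.75% × 3/12 = $25,414.3750
1 Apr – 31 Dec 1999: 9 months at 0.55% → $5,809,000 × 0.55% × 9/12 = $23,962.1250
Total = $49,376.5000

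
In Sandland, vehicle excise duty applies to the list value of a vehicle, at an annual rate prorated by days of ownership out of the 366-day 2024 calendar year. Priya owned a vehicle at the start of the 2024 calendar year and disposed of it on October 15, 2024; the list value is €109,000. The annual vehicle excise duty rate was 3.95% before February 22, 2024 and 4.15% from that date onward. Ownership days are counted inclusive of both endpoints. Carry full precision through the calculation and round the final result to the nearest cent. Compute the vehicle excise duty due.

€3,540.86

January 1 – February 21, 2024: 52 days at 3.95% → €109,000 × 3.95% × 52/366 = €611.7104
February 22 – October 15, 2024: 237 days at 4.15% → €109,000 × 4.15% × 237/366 = €2,929.1516
Total = €3,540.8620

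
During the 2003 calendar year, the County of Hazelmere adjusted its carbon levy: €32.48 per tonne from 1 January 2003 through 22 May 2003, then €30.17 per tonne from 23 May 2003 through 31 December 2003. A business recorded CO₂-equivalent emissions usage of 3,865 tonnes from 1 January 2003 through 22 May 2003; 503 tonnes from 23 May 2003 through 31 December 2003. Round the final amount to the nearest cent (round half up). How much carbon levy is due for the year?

1 January – 22 May 2003: 3,865 tonnes at €32.48/tonne → €125535.20
23 May – 31 December 2003: 503 tonnes at €30.17/tonne → €15175.51

€140710.71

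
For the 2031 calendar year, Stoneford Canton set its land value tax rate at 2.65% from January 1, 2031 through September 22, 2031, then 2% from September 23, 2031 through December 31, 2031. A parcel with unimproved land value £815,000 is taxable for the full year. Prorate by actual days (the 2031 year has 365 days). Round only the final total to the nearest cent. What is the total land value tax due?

January 1 – September 22, 2031: 265 days at 2.65% → £815,000 × 2.65% × 265/365 = £15,680.3767
September 23 – December 31, 2031: 100 days at 2% → £815,000 × 2% × 100/365 = £4,465.7534
Total = £20,146.1301

£20,146.13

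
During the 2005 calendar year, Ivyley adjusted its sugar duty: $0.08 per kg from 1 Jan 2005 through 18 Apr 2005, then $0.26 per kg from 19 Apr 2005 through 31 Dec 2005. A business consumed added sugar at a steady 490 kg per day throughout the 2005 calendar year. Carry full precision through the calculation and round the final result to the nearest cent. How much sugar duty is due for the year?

$36975.40

1 Jan – 18 Apr 2005: 108 days × 490 kg/day = 52,920 kg at $0.08/kg → $4233.60
19 Apr – 31 Dec 2005: 257 days × 490 kg/day = 125,930 kg at $0.26/kg → $32741.80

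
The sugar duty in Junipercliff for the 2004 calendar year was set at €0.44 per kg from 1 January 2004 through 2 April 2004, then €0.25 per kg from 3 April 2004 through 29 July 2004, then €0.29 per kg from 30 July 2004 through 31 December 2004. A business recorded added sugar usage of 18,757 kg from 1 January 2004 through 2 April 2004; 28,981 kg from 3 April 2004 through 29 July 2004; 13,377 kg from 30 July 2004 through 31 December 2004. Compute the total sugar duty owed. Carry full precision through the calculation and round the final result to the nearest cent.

1 January – 2 April 2004: 18,757 kg at €0.44/kg → €8253.08
3 April – 29 July 2004: 28,981 kg at €0.25/kg → €7245.25
30 July – 31 December 2004: 13,377 kg at €0.29/kg → €3879.33

€19377.66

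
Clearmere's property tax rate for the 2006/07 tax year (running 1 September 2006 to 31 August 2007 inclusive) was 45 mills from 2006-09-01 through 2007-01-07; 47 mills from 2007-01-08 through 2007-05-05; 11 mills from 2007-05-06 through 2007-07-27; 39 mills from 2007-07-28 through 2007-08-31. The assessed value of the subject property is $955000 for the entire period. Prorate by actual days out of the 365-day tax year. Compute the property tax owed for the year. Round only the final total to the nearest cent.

$35659.44

2006-09-01 to 2007-01-07: 129 days at 45 mills → $955000 × 4.5% × 129/365 = $15188.4247
2007-01-08 to 2007-05-05: 118 days at 47 mills → $955000 × 4.7% × 118/365 = $14510.7671
2007-05-06 to 2007-07-27: 83 days at 11 mills → $955000 × 1.1% × 83/365 = $2388.8082
2007-07-28 to 2007-08-31: 35 days at 39 mills → $955000 × 3.9% × 35/365 = $3571.4384
Total = $35659.4384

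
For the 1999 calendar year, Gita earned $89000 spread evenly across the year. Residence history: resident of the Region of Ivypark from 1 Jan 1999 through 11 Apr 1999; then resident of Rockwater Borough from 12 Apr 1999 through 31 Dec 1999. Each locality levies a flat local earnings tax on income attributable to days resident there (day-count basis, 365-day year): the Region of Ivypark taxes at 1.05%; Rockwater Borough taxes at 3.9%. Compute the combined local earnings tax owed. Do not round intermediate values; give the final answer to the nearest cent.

$2769.12

The Region of Ivypark, 1 Jan – 11 Apr 1999: 101 days → $89000 × 1.05% × 101/365 = $258.5877
Rockwater Borough, 12 Apr – 31 Dec 1999: 264 days → $89000 × 3.9% × 264/365 = $2510.5315
Total = $2769.1192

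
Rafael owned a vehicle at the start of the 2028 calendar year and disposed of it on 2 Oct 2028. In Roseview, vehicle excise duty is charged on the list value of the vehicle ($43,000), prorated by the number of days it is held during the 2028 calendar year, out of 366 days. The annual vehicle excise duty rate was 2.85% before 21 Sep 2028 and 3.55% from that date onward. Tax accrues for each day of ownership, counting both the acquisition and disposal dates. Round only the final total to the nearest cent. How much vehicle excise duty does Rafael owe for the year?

1 Jan – 20 Sep 2028: 264 days at 2.85% → $43,000 × 2.85% × 264/366 = $883.9672
21 Sep – 2 Oct 2028: 12 days at 3.55% → $43,000 × 3.55% × 12/366 = $50.0492
Total = $934.0164

$934.02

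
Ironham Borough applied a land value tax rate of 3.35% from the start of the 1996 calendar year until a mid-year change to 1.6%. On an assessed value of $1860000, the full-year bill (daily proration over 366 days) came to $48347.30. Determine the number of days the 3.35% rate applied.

209 days

Let d = days at the first rate; then 366 − d days at the second rate.
$1860000 × [3.35%·d + 1.6%·(366−d)] / 366 = $48347.30
Solving gives d = 209, so the new rate took effect on 28 Jul 1996.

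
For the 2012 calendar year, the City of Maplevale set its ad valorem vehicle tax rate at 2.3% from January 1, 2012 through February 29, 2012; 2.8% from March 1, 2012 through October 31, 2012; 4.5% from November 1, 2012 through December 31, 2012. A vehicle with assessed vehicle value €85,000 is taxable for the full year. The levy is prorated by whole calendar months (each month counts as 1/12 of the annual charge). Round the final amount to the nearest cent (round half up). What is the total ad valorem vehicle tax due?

January 1 – February 29, 2012: 2 months at 2.3% → €85,000 × 2.3% × 2/12 = €325.8333
March 1 – October 31, 2012: 8 months at 2.8% → €85,000 × 2.8% × 8/12 = €1,586.6667
November 1 – December 31, 2012: 2 months at 4.5% → €85,000 × 4.5% × 2/12 = €637.5000
Total = €2,550.0000

€2,550.00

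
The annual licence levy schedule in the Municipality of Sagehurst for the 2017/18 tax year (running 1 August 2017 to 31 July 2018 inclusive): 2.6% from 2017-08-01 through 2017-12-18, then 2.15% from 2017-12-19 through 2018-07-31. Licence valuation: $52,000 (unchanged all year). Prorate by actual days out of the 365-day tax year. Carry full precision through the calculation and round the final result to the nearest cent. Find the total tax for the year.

$1,207.75

2017-08-01 to 2017-12-18: 140 days at 2.6% → $52,000 × 2.6% × 140/365 = $518.5753
2017-12-19 to 2018-07-31: 225 days at 2.15% → $52,000 × 2.15% × 225/365 = $689.1781
Total = $1,207.7534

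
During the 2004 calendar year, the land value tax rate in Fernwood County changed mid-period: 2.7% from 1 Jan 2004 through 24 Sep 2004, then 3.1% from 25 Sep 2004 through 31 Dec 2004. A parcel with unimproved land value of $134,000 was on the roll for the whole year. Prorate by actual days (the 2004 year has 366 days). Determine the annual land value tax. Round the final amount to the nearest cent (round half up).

$3,761.52

1 Jan – 24 Sep 2004: 268 days at 2.7% → $134,000 × 2.7% × 268/366 = $2,649.2459
25 Sep – 31 Dec 2004: 98 days at 3.1% → $134,000 × 3.1% × 98/366 = $1,112.2732
Total = $3,761.5191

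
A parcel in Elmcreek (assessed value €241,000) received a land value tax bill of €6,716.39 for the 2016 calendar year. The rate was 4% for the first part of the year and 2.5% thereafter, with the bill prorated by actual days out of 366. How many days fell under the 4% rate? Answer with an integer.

70 days

Let d = days at the first rate; then 366 − d days at the second rate.
€241,000 × [4%·d + 2.5%·(366−d)] / 366 = €6,716.39
Solving gives d = 70, so the new rate took effect on March 11, 2016.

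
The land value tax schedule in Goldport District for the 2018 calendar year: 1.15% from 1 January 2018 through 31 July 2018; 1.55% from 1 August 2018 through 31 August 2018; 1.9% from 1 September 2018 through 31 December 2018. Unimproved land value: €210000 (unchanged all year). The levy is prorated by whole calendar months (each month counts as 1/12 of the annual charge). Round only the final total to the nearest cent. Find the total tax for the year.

1 January – 31 July 2018: 7 months at 1.15% → €210000 × 1.15% × 7/12 = €1408.7500
1 August – 31 August 2018: 1 month at 1.55% → €210000 × 1.55% × 1/12 = €271.2500
1 September – 31 December 2018: 4 months at 1.9% → €210000 × 1.9% × 4/12 = €1330.0000
Total = €3010.0000

€3010.00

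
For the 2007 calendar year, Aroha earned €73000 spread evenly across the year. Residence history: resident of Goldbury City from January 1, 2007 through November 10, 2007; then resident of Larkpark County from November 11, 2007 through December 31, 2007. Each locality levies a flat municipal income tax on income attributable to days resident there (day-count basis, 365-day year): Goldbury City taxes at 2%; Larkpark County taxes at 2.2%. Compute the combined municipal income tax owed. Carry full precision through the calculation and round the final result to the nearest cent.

€1480.40

Goldbury City, January 1 – November 10, 2007: 314 days → €73000 × 2% × 314/365 = €1256.0000
Larkpark County, November 11 – December 31, 2007: 51 days → €73000 × 2.2% × 51/365 = €224.4000
Total = €1480.4000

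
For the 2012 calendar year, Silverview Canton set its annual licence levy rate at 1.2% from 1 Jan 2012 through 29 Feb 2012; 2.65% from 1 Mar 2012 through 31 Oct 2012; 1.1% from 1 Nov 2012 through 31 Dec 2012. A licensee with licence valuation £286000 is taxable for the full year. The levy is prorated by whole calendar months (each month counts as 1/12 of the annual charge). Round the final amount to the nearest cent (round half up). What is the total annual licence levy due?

£6149.00

1 Jan – 29 Feb 2012: 2 months at 1.2% → £286000 × 1.2% × 2/12 = £572.0000
1 Mar – 31 Oct 2012: 8 months at 2.65% → £286000 × 2.65% × 8/12 = £5052.6667
1 Nov – 31 Dec 2012: 2 months at 1.1% → £286000 × 1.1% × 2/12 = £524.3333
Total = £6149.0000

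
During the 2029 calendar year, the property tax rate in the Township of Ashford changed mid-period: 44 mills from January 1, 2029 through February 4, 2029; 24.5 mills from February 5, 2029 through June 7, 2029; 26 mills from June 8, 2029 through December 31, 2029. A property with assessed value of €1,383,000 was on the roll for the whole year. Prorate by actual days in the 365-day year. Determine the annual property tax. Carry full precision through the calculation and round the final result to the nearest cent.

January 1 – February 4, 2029: 35 days at 44 mills → €1,383,000 × 4.4% × 35/365 = €5,835.1233
February 5 – June 7, 2029: 123 days at 24.5 mills → €1,383,000 × 2.45% × 123/365 = €11,418.2753
June 8 – December 31, 2029: 207 days at 26 mills → €1,383,000 × 2.6% × 207/365 = €20,392.6192
Total = €37,646.0178

€37,646.02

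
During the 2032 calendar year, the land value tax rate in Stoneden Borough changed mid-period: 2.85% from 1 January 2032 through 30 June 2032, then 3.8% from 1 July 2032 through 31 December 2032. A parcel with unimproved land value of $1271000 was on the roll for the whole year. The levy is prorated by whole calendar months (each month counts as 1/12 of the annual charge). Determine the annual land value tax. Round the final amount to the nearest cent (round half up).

1 January – 30 June 2032: 6 months at 2.85% → $1271000 × 2.85% × 6/12 = $18111.7500
1 July – 31 December 2032: 6 months at 3.8% → $1271000 × 3.8% × 6/12 = $24149.0000
Total = $42260.7500

$42260.75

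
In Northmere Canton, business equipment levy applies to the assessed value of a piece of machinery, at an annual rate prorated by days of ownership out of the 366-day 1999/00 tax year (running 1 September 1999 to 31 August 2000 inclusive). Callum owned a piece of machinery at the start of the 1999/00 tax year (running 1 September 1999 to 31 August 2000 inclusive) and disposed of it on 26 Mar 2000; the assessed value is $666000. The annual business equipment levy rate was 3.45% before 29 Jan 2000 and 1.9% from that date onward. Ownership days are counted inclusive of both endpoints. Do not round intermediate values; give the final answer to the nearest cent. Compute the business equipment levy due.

$11422.08

1 Sep 1999 – 28 Jan 2000: 150 days at 3.45% → $666000 × 3.45% × 150/366 = $9416.8033
29 Jan – 26 Mar 2000: 58 days at 1.9% → $666000 × 1.9% × 58/366 = $2005.2787
Total = $11422.0820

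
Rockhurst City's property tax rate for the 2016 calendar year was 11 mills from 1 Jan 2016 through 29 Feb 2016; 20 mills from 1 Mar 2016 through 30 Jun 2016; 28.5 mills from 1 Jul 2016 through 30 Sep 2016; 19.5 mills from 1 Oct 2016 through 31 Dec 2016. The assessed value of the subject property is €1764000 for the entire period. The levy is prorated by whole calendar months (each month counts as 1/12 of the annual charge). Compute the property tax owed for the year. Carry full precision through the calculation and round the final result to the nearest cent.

€36162.00

1 Jan – 29 Feb 2016: 2 months at 11 mills → €1764000 × 1.1% × 2/12 = €3234.0000
1 Mar – 30 Jun 2016: 4 months at 20 mills → €1764000 × 2% × 4/12 = €11760.0000
1 Jul – 30 Sep 2016: 3 months at 28.5 mills → €1764000 × 2.85% × 3/12 = €12568.5000
1 Oct – 31 Dec 2016: 3 months at 19.5 mills → €1764000 × 1.95% × 3/12 = €8599.5000
Total = €36162.0000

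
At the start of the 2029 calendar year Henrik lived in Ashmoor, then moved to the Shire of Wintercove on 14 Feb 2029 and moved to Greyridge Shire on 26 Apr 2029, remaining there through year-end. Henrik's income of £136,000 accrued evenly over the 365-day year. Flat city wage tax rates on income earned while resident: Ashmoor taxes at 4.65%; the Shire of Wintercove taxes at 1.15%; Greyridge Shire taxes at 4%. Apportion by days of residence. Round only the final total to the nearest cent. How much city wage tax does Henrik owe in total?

£4,792.60

Ashmoor, 1 Jan – 13 Feb 2029: 44 days → £136,000 × 4.65% × 44/365 = £762.3452
The Shire of Wintercove, 14 Feb – 25 Apr 2029: 71 days → £136,000 × 1.15% × 71/365 = £304.2301
Greyridge Shire, 26 Apr – 31 Dec 2029: 250 days → £136,000 × 4% × 250/365 = £3,726.0274
Total = £4,792.6027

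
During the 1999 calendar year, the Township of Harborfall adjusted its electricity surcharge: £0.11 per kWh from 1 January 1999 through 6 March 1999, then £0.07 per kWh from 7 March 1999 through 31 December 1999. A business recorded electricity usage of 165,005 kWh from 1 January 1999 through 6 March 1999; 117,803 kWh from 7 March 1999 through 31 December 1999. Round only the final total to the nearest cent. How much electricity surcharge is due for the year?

1 January – 6 March 1999: 165,005 kWh at £0.11/kWh → £18,150.55
7 March – 31 December 1999: 117,803 kWh at £0.07/kWh → £8,246.21

£26,396.76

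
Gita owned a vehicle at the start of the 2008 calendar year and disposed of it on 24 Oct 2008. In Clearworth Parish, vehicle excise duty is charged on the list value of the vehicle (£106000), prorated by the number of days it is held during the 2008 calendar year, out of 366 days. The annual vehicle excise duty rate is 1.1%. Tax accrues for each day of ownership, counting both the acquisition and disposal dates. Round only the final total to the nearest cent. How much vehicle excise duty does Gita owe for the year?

Days held (1 Jan – 24 Oct 2008): 298 out of 366
Tax = £106000 × 1.1% × 298/366 = £949.3661

£949.37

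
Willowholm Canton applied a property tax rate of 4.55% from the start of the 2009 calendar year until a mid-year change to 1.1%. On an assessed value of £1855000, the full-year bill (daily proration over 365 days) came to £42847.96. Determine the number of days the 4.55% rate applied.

Let d = days at the first rate; then 365 − d days at the second rate.
£1855000 × [4.55%·d + 1.1%·(365−d)] / 365 = £42847.96
Solving gives d = 128, so the new rate took effect on 9 May 2009.

128 days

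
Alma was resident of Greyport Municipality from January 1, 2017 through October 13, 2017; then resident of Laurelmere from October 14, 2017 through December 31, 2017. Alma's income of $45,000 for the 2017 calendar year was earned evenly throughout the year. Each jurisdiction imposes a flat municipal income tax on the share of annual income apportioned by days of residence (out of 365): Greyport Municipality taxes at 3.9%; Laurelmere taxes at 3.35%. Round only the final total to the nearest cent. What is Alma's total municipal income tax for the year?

$1,701.43

Greyport Municipality, January 1 – October 13, 2017: 286 days → $45,000 × 3.9% × 286/365 = $1,375.1507
Laurelmere, October 14 – December 31, 2017: 79 days → $45,000 × 3.35% × 79/365 = $326.2808
Total = $1,701.4315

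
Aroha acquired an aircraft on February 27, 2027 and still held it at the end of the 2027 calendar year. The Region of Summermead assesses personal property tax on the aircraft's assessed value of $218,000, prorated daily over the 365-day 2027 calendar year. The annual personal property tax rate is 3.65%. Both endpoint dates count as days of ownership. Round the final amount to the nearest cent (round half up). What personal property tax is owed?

$6,714.40

Days held (February 27 – December 31, 2027): 308 out of 365
Tax = $218,000 × 3.65% × 308/365 = $6,714.4000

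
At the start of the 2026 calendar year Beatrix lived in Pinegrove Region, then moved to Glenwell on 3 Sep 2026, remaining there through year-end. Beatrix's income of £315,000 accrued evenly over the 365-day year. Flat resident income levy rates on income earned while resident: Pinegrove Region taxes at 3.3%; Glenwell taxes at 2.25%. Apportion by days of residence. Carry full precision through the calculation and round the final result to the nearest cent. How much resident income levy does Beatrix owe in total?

Pinegrove Region, 1 Jan – 2 Sep 2026: 245 days → £315,000 × 3.3% × 245/365 = £6,977.4658
Glenwell, 3 Sep – 31 Dec 2026: 120 days → £315,000 × 2.25% × 120/365 = £2,330.1370
Total = £9,307.6027

£9,307.60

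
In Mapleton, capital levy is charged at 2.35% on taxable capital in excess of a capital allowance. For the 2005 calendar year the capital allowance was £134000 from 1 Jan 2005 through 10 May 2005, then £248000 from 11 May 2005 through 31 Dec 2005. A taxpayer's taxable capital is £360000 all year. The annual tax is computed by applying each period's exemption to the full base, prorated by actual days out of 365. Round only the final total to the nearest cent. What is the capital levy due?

1 Jan – 10 May 2005: 130 days, exemption £134000 → (£360000 − £134000) × 2.35% × 130/365 = £1891.5890
11 May – 31 Dec 2005: 235 days, exemption £248000 → (£360000 − £248000) × 2.35% × 235/365 = £1694.5753
Total = £3586.1644

£3586.16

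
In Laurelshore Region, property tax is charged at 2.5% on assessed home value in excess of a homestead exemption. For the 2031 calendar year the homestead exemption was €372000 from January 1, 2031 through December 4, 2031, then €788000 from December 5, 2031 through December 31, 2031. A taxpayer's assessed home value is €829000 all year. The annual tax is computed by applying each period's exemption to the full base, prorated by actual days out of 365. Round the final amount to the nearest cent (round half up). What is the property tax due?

€10655.68

January 1 – December 4, 2031: 338 days, exemption €372000 → (€829000 − €372000) × 2.5% × 338/365 = €10579.8630
December 5 – December 31, 2031: 27 days, exemption €788000 → (€829000 − €788000) × 2.5% × 27/365 = €75.8219
Total = €10655.6849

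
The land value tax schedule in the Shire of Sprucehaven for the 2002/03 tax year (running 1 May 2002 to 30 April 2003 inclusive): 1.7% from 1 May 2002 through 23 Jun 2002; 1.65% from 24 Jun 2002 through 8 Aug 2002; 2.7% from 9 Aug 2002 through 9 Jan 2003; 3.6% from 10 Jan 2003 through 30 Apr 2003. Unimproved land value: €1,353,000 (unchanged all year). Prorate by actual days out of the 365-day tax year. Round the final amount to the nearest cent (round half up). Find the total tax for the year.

€36,442.04

1 May – 23 Jun 2002: 54 days at 1.7% → €1,353,000 × 1.7% × 54/365 = €3,402.8877
24 Jun – 8 Aug 2002: 46 days at 1.65% → €1,353,000 × 1.65% × 46/365 = €2,813.4986
9 Aug 2002 – 9 Jan 2003: 154 days at 2.7% → €1,353,000 × 2.7% × 154/365 = €15,413.0795
10 Jan – 30 Apr 2003: 111 days at 3.6% → €1,353,000 × 3.6% × 111/365 = €14,812.5699
Total = €36,442.0356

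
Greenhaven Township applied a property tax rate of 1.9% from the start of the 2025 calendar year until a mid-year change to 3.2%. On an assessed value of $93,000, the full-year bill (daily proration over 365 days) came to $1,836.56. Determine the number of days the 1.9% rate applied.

344 days

Let d = days at the first rate; then 365 − d days at the second rate.
$93,000 × [1.9%·d + 3.2%·(365−d)] / 365 = $1,836.56
Solving gives d = 344, so the new rate took effect on 11 Dec 2025.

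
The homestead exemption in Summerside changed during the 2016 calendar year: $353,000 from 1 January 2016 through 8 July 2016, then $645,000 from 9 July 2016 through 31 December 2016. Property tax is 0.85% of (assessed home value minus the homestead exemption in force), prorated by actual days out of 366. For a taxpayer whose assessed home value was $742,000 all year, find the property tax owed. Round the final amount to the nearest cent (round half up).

1 January – 8 July 2016: 190 days, exemption $353,000 → ($742,000 − $353,000) × 0.85% × 190/366 = $1,716.4891
9 July – 31 December 2016: 176 days, exemption $645,000 → ($742,000 − $645,000) × 0.85% × 176/366 = $396.4809
Total = $2,112.9699

$2,112.97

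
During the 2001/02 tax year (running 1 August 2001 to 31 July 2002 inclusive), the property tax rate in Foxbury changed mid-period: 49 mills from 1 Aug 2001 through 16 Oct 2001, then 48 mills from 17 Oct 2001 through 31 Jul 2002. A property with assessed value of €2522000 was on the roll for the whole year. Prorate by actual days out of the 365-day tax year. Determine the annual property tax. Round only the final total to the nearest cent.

1 Aug – 16 Oct 2001: 77 days at 49 mills → €2522000 × 4.9% × 77/365 = €26069.8795
17 Oct 2001 – 31 Jul 2002: 288 days at 48 mills → €2522000 × 4.8% × 288/365 = €95518.1589
Total = €121588.0384

€121588.04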